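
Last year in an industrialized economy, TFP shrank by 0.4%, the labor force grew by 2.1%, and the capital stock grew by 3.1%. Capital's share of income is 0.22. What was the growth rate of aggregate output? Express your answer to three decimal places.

Labor's share = 1 − 0.22 = 0.78.
The capital stock: 0.22 × 3.1 = 0.682 pp.
The labor force: 0.78 × 2.1 = 1.638 pp.
Output growth = -0.4 + 2.32 = 1.92%.

1.920%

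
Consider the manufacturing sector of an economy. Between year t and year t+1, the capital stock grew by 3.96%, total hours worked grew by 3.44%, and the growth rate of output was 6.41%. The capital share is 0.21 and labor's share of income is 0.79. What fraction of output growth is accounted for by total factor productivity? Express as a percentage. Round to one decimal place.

Total factor productivity accounted for 44.6% of growth.

Labor's share = 1 − 0.21 = 0.79.
The capital stock: 0.21 × 3.96 = 0.8316 pp.
Total hours worked: 0.79 × 3.44 = 2.7176 pp.
TFP growth = 6.41 − 3.5492 = 2.8608%.
TFP share of growth = 2.8608 / 6.41 × 100 = 44.63%.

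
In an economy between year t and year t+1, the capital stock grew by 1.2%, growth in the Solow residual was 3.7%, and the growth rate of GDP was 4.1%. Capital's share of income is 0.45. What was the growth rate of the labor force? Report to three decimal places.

-0.255%

Labor's share = 1 − 0.45 = 0.55.
gY = gA + 0.45×1.2 + 0.55×g.
0.55×g = 4.1 − 3.7 − 0.54 = -0.14.
g = -0.14 / 0.55 = -0.25455%.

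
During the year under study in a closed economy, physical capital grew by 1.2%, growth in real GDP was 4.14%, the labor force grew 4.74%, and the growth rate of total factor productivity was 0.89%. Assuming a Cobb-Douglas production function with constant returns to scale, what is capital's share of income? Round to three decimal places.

0.421

gY = gA + α·gK + (1−α)·gL, so gY − gA − gL = α(gK − gL).
4.14 − 0.89 − 4.74 = α × (1.2 − 4.74).
-1.49 = -3.54 α, so α = 0.4209.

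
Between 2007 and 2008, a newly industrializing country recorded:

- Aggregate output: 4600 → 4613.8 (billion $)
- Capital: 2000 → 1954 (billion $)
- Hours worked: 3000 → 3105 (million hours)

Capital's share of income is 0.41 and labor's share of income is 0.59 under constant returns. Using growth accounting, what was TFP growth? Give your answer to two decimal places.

Aggregate output growth = (4613.8 − 4600) / 4600 = 0.3%.
Capital growth = (1954 − 2000) / 2000 = -2.3%.
Hours worked growth = (3105 − 3000) / 3000 = 3.5%.
Labor's share = 1 − 0.41 = 0.59.
Capital: 0.41 × (-2.3) = -0.943 pp.
Hours worked: 0.59 × 3.5 = 2.065 pp.
TFP growth = 0.3 − 1.122 = -0.822%.

-0.82%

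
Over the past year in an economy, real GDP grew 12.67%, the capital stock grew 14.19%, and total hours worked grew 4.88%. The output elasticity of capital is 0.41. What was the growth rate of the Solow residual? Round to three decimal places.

3.973%

Labor's share = 1 − 0.41 = 0.59.
The capital stock: 0.41 × 14.19 = 5.8179 pp.
Total hours worked: 0.59 × 4.88 = 2.8792 pp.
TFP growth = 12.67 − 8.6971 = 3.9729%.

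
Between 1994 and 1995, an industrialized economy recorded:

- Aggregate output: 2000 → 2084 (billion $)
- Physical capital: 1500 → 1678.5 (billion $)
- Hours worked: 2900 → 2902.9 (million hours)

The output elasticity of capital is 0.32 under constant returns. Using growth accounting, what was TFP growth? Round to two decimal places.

Aggregate output growth = (2084 − 2000) / 2000 = 4.2%.
Physical capital growth = (1678.5 − 1500) / 1500 = 11.9%.
Hours worked growth = (2902.9 − 2900) / 2900 = 0.1%.
Labor's share = 1 − 0.32 = 0.68.
Physical capital: 0.32 × 11.9 = 3.808 pp.
Hours worked: 0.68 × 0.1 = 0.068 pp.
TFP growth = 4.2 − 3.876 = 0.324%.

0.32%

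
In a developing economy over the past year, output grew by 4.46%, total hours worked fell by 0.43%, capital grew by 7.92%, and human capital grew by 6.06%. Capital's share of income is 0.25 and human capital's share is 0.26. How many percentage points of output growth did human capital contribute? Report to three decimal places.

1.576

Contribution = share × growth = 0.26 × 6.06 = 1.5756 pp.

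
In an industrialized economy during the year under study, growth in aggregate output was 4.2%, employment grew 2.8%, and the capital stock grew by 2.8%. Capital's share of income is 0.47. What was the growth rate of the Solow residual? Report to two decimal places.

1.40%

Labor's share = 1 − 0.47 = 0.53.
The capital stock: 0.47 × 2.8 = 1.316 pp.
Employment: 0.53 × 2.8 = 1.484 pp.
TFP growth = 4.2 − 2.8 = 1.4%.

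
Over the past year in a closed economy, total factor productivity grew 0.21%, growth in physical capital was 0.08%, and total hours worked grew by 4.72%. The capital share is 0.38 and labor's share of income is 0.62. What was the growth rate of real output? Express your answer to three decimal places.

Labor's share = 1 − 0.38 = 0.62.
Physical capital: 0.38 × 0.08 = 0.0304 pp.
Total hours worked: 0.62 × 4.72 = 2.9264 pp.
Output growth = 0.21 + 2.9568 = 3.1668%.

Real output grew 3.167%.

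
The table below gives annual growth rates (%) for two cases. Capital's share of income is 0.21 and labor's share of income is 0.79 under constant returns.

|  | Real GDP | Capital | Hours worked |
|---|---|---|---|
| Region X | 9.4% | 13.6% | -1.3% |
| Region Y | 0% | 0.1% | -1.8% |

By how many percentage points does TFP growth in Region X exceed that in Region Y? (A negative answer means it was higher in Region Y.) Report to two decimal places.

6.17 percentage points

Labor's share = 1 − 0.21 = 0.79.
Region X: TFP = 9.4 − 2.856 + 1.027 = 7.571%.
Region Y: TFP = 0 − 0.021 + 1.422 = 1.401%.
Difference = 7.571 − (1.401) = 6.17 pp.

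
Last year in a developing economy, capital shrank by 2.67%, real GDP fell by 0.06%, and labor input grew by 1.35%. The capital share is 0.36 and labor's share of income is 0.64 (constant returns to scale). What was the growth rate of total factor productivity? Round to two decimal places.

Labor's share = 1 − 0.36 = 0.64.
Capital: 0.36 × (-2.67) = -0.9612 pp.
Labor input: 0.64 × 1.35 = 0.864 pp.
TFP growth = -0.06 + 0.0972 = 0.0372%.

0.04%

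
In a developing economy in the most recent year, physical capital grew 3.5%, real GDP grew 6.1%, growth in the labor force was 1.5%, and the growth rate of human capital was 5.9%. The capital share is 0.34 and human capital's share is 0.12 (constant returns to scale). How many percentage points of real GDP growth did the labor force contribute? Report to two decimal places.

Labor's share = 1 − 0.34 − 0.12 = 0.54.
Contribution = share × growth = 0.54 × 1.5 = 0.81 pp.

0.81 pp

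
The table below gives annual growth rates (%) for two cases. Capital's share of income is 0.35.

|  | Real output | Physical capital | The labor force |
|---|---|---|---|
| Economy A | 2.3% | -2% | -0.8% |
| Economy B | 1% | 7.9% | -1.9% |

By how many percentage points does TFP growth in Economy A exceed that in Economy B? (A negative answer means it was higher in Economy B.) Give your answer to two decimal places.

4.05 percentage points

Labor's share = 1 − 0.35 = 0.65.
Economy A: TFP = 2.3 + 0.7 + 0.52 = 3.52%.
Economy B: TFP = 1 − 2.765 + 1.235 = -0.53%.
Difference = 3.52 − (-0.53) = 4.05 pp.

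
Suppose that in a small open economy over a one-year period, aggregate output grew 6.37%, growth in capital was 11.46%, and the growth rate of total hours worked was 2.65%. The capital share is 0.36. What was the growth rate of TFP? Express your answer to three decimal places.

TFP growth was 0.548%.

Labor's share = 1 − 0.36 = 0.64.
Capital: 0.36 × 11.46 = 4.1256 pp.
Total hours worked: 0.64 × 2.65 = 1.696 pp.
TFP growth = 6.37 − 5.8216 = 0.5484%.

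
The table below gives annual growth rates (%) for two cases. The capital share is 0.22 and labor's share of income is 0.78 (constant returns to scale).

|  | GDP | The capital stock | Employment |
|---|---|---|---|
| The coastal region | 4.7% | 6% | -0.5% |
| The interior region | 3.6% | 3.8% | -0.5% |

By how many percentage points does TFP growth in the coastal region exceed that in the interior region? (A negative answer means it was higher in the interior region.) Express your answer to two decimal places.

0.62 percentage points

Labor's share = 1 − 0.22 = 0.78.
The coastal region: TFP = 4.7 − 1.32 + 0.39 = 3.77%.
The interior region: TFP = 3.6 − 0.836 + 0.39 = 3.154%.
Difference = 3.77 − (3.154) = 0.616 pp.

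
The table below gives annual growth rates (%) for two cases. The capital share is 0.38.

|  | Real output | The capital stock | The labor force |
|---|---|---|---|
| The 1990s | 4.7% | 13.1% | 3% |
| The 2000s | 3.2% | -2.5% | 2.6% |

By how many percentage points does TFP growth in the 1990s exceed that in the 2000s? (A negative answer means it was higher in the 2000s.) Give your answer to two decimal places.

-4.68 percentage points

Labor's share = 1 − 0.38 = 0.62.
The 1990s: TFP = 4.7 − 4.978 − 1.86 = -2.138%.
The 2000s: TFP = 3.2 + 0.95 − 1.612 = 2.538%.
Difference = -2.138 − (2.538) = -4.676 pp.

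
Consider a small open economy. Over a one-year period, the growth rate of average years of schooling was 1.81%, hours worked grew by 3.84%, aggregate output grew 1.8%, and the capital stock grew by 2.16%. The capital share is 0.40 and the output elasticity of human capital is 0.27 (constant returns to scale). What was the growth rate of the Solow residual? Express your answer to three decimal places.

-0.820%

Labor's share = 1 − 0.4 − 0.27 = 0.33.
The capital stock: 0.4 × 2.16 = 0.864 pp.
Average years of schooling: 0.27 × 1.81 = 0.4887 pp.
Hours worked: 0.33 × 3.84 = 1.2672 pp.
TFP growth = 1.8 − 2.6199 = -0.8199%.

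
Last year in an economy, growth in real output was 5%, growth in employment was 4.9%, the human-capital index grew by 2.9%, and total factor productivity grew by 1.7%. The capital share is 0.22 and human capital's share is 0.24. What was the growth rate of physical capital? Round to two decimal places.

-0.19%

Labor's share = 1 − 0.22 − 0.24 = 0.54.
gY = gA + 0.24×2.9 + 0.54×4.9 + 0.22×g.
0.22×g = 5 − 1.7 − 3.342 = -0.042.
g = -0.042 / 0.22 = -0.1909%.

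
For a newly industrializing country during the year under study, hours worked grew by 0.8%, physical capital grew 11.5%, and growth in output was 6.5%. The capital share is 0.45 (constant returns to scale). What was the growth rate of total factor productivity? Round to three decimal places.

0.885%

Labor's share = 1 − 0.45 = 0.55.
Physical capital: 0.45 × 11.5 = 5.175 pp.
Hours worked: 0.55 × 0.8 = 0.44 pp.
TFP growth = 6.5 − 5.615 = 0.885%.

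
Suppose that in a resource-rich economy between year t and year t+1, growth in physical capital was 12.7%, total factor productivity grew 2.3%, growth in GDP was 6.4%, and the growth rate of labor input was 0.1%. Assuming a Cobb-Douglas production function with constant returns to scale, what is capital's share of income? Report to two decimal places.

0.32

gY = gA + α·gK + (1−α)·gL, so gY − gA − gL = α(gK − gL).
6.4 − 2.3 − 0.1 = α × (12.7 − 0.1).
4 = 12.6 α, so α = 0.3175.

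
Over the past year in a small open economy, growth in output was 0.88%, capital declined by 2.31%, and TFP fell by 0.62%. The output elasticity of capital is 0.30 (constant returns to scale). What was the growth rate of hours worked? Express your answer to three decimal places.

Hours worked grew 3.133%.

Labor's share = 1 − 0.3 = 0.7.
gY = gA + 0.3×(-2.31) + 0.7×g.
0.7×g = 0.88 + 0.62 + 0.693 = 2.193.
g = 2.193 / 0.7 = 3.13286%.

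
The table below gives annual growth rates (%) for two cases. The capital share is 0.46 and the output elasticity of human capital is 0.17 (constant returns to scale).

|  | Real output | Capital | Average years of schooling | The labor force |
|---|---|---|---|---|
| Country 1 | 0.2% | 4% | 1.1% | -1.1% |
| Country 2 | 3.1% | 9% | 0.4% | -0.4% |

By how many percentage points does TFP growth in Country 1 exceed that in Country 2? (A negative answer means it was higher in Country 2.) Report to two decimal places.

Labor's share = 1 − 0.46 − 0.17 = 0.37.
Country 1: TFP = 0.2 − 1.84 − 0.187 + 0.407 = -1.42%.
Country 2: TFP = 3.1 − 4.14 − 0.068 + 0.148 = -0.96%.
Difference = -1.42 − (-0.96) = -0.46 pp.

-0.46 percentage points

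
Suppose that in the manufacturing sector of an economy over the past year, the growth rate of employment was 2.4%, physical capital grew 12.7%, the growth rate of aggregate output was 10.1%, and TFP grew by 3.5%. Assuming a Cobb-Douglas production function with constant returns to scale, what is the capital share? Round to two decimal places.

α = 0.41

gY = gA + α·gK + (1−α)·gL, so gY − gA − gL = α(gK − gL).
10.1 − 3.5 − 2.4 = α × (12.7 − 2.4).
4.2 = 10.3 α, so α = 0.4078.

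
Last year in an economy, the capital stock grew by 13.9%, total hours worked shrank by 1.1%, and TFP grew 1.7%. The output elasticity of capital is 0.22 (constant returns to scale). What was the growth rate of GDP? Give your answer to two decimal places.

Labor's share = 1 − 0.22 = 0.78.
The capital stock: 0.22 × 13.9 = 3.058 pp.
Total hours worked: 0.78 × (-1.1) = -0.858 pp.
Output growth = 1.7 + 2.2 = 3.9%.

3.90%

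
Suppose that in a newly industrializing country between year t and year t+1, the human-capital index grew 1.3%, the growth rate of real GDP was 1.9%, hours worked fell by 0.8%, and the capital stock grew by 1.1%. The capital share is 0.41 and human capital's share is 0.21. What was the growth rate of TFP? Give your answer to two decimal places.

1.48%

Labor's share = 1 − 0.41 − 0.21 = 0.38.
The capital stock: 0.41 × 1.1 = 0.451 pp.
The human-capital index: 0.21 × 1.3 = 0.273 pp.
Hours worked: 0.38 × (-0.8) = -0.304 pp.
TFP growth = 1.9 − 0.42 = 1.48%.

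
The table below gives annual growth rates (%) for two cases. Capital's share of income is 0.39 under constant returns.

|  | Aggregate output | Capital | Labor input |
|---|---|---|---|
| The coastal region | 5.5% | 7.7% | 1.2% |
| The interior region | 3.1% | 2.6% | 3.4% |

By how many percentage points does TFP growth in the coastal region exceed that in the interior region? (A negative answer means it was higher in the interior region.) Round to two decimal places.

Labor's share = 1 − 0.39 = 0.61.
The coastal region: TFP = 5.5 − 3.003 − 0.732 = 1.765%.
The interior region: TFP = 3.1 − 1.014 − 2.074 = 0.012%.
Difference = 1.765 − (0.012) = 1.753 pp.

1.75 percentage points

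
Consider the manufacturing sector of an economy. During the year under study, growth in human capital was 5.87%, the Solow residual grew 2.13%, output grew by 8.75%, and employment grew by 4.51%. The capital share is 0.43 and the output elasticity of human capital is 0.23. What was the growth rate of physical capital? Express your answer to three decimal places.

Labor's share = 1 − 0.43 − 0.23 = 0.34.
gY = gA + 0.23×5.87 + 0.34×4.51 + 0.43×g.
0.43×g = 8.75 − 2.13 − 2.8835 = 3.7365.
g = 3.7365 / 0.43 = 8.68953%.

8.690%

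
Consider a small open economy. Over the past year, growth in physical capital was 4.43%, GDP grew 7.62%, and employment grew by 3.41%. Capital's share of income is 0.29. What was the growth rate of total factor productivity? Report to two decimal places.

Labor's share = 1 − 0.29 = 0.71.
Physical capital: 0.29 × 4.43 = 1.2847 pp.
Employment: 0.71 × 3.41 = 2.4211 pp.
TFP growth = 7.62 − 3.7058 = 3.9142%.

Total factor productivity growth was 3.91%.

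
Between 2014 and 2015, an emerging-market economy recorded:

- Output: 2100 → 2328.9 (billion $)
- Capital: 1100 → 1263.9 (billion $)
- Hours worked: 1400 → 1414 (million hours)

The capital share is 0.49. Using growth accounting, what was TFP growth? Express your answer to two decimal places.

TFP growth was 3.09%.

Output growth = (2328.9 − 2100) / 2100 = 10.9%.
Capital growth = (1263.9 − 1100) / 1100 = 14.9%.
Hours worked growth = (1414 − 1400) / 1400 = 1%.
Labor's share = 1 − 0.49 = 0.51.
Capital: 0.49 × 14.9 = 7.301 pp.
Hours worked: 0.51 × 1 = 0.51 pp.
TFP growth = 10.9 − 7.811 = 3.089%.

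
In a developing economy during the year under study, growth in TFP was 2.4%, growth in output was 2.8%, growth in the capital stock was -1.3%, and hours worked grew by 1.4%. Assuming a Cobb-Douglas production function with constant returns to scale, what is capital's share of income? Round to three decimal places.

gY = gA + α·gK + (1−α)·gL, so gY − gA − gL = α(gK − gL).
2.8 − 2.4 − 1.4 = α × (-1.3 − 1.4).
-1 = -2.7 α, so α = 0.37037.

α = 0.370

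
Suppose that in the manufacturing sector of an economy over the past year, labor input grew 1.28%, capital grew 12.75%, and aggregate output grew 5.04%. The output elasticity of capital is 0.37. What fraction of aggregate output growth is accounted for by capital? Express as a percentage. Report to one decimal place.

Capital contributed 0.37 × 12.75 = 4.7175 pp.
Share of growth = 4.7175 / 5.04 × 100 = 93.601%.

93.6%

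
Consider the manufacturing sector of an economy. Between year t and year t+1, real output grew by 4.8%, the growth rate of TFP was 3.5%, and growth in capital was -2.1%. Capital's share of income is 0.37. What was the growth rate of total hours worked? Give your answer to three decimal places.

Labor's share = 1 − 0.37 = 0.63.
gY = gA + 0.37×(-2.1) + 0.63×g.
0.63×g = 4.8 − 3.5 + 0.777 = 2.077.
g = 2.077 / 0.63 = 3.29683%.

Total hours worked growth was 3.297%.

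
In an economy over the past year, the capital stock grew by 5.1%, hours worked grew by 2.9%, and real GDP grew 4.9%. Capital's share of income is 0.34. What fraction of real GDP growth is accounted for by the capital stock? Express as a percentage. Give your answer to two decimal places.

35.39%

The capital stock contributed 0.34 × 5.1 = 1.734 pp.
Share of growth = 1.734 / 4.9 × 100 = 35.3878%.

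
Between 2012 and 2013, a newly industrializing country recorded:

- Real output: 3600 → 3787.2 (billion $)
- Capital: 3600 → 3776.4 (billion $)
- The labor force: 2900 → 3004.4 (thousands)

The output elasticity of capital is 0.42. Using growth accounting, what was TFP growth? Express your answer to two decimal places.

Real output growth = (3787.2 − 3600) / 3600 = 5.2%.
Capital growth = (3776.4 − 3600) / 3600 = 4.9%.
The labor force growth = (3004.4 − 2900) / 2900 = 3.6%.
Labor's share = 1 − 0.42 = 0.58.
Capital: 0.42 × 4.9 = 2.058 pp.
The labor force: 0.58 × 3.6 = 2.088 pp.
TFP growth = 5.2 − 4.146 = 1.054%.

1.05%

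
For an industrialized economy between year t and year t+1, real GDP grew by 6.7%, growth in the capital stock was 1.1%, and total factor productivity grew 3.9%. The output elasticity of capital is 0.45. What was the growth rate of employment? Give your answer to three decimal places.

Labor's share = 1 − 0.45 = 0.55.
gY = gA + 0.45×1.1 + 0.55×g.
0.55×g = 6.7 − 3.9 − 0.495 = 2.305.
g = 2.305 / 0.55 = 4.19091%.

4.191%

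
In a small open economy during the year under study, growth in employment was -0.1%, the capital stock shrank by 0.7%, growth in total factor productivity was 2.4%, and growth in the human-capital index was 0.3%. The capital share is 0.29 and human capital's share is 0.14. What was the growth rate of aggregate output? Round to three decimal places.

2.182%

Labor's share = 1 − 0.29 − 0.14 = 0.57.
The capital stock: 0.29 × (-0.7) = -0.203 pp.
The human-capital index: 0.14 × 0.3 = 0.042 pp.
Employment: 0.57 × (-0.1) = -0.057 pp.
Output growth = 2.4 + (-0.218) = 2.182%.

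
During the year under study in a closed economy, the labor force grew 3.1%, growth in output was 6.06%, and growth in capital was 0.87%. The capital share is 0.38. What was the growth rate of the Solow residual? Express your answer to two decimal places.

The Solow residual growth was 3.81%.

Labor's share = 1 − 0.38 = 0.62.
Capital: 0.38 × 0.87 = 0.3306 pp.
The labor force: 0.62 × 3.1 = 1.922 pp.
TFP growth = 6.06 − 2.2526 = 3.8074%.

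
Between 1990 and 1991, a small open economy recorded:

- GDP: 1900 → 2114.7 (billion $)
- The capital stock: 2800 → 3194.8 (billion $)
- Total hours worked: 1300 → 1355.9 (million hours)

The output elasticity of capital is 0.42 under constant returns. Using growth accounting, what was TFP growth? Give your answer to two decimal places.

2.88%

GDP growth = (2114.7 − 1900) / 1900 = 11.3%.
The capital stock growth = (3194.8 − 2800) / 2800 = 14.1%.
Total hours worked growth = (1355.9 − 1300) / 1300 = 4.3%.
Labor's share = 1 − 0.42 = 0.58.
The capital stock: 0.42 × 14.1 = 5.922 pp.
Total hours worked: 0.58 × 4.3 = 2.494 pp.
TFP growth = 11.3 − 8.416 = 2.884%.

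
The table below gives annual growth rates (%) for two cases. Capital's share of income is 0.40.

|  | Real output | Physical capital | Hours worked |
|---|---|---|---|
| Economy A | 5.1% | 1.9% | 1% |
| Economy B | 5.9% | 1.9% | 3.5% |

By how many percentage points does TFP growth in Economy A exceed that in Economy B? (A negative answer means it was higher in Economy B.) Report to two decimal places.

0.70 percentage points

Labor's share = 1 − 0.4 = 0.6.
Economy A: TFP = 5.1 − 0.76 − 0.6 = 3.74%.
Economy B: TFP = 5.9 − 0.76 − 2.1 = 3.04%.
Difference = 3.74 − (3.04) = 0.7 pp.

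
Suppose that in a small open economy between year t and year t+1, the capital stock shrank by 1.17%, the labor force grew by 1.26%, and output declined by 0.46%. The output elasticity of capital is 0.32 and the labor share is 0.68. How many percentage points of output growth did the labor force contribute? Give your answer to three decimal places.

0.857 pp

Labor's share = 1 − 0.32 = 0.68.
Contribution = share × growth = 0.68 × 1.26 = 0.8568 pp.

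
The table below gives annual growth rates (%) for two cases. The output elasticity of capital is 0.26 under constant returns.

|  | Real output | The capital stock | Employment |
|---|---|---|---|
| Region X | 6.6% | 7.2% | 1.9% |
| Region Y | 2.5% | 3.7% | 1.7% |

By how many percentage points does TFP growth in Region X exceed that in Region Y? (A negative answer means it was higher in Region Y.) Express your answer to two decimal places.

Labor's share = 1 − 0.26 = 0.74.
Region X: TFP = 6.6 − 1.872 − 1.406 = 3.322%.
Region Y: TFP = 2.5 − 0.962 − 1.258 = 0.28%.
Difference = 3.322 − (0.28) = 3.042 pp.

3.04 percentage points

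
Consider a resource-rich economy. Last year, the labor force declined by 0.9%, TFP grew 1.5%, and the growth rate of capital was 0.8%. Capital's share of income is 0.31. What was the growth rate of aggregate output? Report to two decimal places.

Labor's share = 1 − 0.31 = 0.69.
Capital: 0.31 × 0.8 = 0.248 pp.
The labor force: 0.69 × (-0.9) = -0.621 pp.
Output growth = 1.5 + (-0.373) = 1.127%.

1.13%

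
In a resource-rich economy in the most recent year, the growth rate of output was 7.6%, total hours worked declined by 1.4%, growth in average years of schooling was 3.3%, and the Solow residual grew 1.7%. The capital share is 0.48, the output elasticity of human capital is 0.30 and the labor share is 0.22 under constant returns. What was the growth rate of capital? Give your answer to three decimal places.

10.871%

Labor's share = 1 − 0.48 − 0.3 = 0.22.
gY = gA + 0.3×3.3 + 0.22×(-1.4) + 0.48×g.
0.48×g = 7.6 − 1.7 − 0.682 = 5.218.
g = 5.218 / 0.48 = 10.87083%.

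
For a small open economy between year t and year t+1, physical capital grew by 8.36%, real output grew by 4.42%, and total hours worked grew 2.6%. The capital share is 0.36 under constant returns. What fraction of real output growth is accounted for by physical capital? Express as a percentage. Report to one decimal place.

Physical capital contributed 0.36 × 8.36 = 3.0096 pp.
Share of growth = 3.0096 / 4.42 × 100 = 68.09%.

Physical capital accounted for 68.1% of growth.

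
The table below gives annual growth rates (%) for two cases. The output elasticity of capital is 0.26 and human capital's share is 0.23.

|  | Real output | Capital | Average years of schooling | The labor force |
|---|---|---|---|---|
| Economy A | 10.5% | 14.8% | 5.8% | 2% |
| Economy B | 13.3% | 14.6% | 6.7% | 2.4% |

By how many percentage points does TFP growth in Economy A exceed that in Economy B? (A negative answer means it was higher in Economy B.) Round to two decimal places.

-2.44 percentage points

Labor's share = 1 − 0.26 − 0.23 = 0.51.
Economy A: TFP = 10.5 − 3.848 − 1.334 − 1.02 = 4.298%.
Economy B: TFP = 13.3 − 3.796 − 1.541 − 1.224 = 6.739%.
Difference = 4.298 − (6.739) = -2.441 pp.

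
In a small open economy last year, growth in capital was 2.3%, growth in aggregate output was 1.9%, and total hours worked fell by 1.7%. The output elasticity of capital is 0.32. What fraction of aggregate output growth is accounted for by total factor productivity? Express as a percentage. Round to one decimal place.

Labor's share = 1 − 0.32 = 0.68.
Capital: 0.32 × 2.3 = 0.736 pp.
Total hours worked: 0.68 × (-1.7) = -1.156 pp.
TFP growth = 1.9 + 0.42 = 2.32%.
TFP share of growth = 2.32 / 1.9 × 100 = 122.105%.

122.1%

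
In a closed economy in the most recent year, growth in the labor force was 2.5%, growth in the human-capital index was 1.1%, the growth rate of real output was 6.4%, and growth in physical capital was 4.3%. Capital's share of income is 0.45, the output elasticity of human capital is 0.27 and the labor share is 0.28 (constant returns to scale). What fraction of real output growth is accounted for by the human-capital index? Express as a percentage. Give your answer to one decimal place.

The human-capital index contributed 0.27 × 1.1 = 0.297 pp.
Share of growth = 0.297 / 6.4 × 100 = 4.641%.

4.6%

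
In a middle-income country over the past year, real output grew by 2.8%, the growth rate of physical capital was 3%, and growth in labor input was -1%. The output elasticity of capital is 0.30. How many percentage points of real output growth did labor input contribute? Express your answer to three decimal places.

Labor's share = 1 − 0.3 = 0.7.
Contribution = share × growth = 0.7 × (-1) = -0.7 pp.

-0.700 pp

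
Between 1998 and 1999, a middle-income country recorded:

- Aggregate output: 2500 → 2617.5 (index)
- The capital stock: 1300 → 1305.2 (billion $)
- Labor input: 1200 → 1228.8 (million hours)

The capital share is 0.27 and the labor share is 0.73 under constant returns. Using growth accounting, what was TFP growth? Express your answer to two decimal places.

Aggregate output growth = (2617.5 − 2500) / 2500 = 4.7%.
The capital stock growth = (1305.2 − 1300) / 1300 = 0.4%.
Labor input growth = (1228.8 − 1200) / 1200 = 2.4%.
Labor's share = 1 − 0.27 = 0.73.
The capital stock: 0.27 × 0.4 = 0.108 pp.
Labor input: 0.73 × 2.4 = 1.752 pp.
TFP growth = 4.7 − 1.86 = 2.84%.

TFP growth was 2.84%.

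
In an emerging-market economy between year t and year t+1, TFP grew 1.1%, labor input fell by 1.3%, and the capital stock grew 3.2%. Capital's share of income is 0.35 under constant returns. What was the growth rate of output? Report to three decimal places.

Labor's share = 1 − 0.35 = 0.65.
The capital stock: 0.35 × 3.2 = 1.12 pp.
Labor input: 0.65 × (-1.3) = -0.845 pp.
Output growth = 1.1 + 0.275 = 1.375%.

Output growth was 1.375%.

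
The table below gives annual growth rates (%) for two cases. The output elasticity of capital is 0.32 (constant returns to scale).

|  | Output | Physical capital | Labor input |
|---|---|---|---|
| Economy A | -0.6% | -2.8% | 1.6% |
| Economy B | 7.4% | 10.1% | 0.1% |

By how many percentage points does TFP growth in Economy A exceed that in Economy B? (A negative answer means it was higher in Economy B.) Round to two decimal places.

-4.89 percentage points

Labor's share = 1 − 0.32 = 0.68.
Economy A: TFP = -0.6 + 0.896 − 1.088 = -0.792%.
Economy B: TFP = 7.4 − 3.232 − 0.068 = 4.1%.
Difference = -0.792 − (4.1) = -4.892 pp.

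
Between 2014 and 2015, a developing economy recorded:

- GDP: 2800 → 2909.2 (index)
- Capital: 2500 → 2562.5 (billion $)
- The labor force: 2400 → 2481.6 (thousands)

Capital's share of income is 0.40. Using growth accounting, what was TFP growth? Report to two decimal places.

0.86%

GDP growth = (2909.2 − 2800) / 2800 = 3.9%.
Capital growth = (2562.5 − 2500) / 2500 = 2.5%.
The labor force growth = (2481.6 − 2400) / 2400 = 3.4%.
Labor's share = 1 − 0.4 = 0.6.
Capital: 0.4 × 2.5 = 1 pp.
The labor force: 0.6 × 3.4 = 2.04 pp.
TFP growth = 3.9 − 3.04 = 0.86%.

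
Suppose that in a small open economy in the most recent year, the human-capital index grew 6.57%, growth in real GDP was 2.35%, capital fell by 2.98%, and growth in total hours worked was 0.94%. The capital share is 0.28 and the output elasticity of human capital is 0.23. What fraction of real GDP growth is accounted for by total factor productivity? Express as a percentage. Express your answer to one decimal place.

Total factor productivity accounted for 51.6% of growth.

Labor's share = 1 − 0.28 − 0.23 = 0.49.
Capital: 0.28 × (-2.98) = -0.8344 pp.
The human-capital index: 0.23 × 6.57 = 1.5111 pp.
Total hours worked: 0.49 × 0.94 = 0.4606 pp.
TFP growth = 2.35 − 1.1373 = 1.2127%.
TFP share of growth = 1.2127 / 2.35 × 100 = 51.604%.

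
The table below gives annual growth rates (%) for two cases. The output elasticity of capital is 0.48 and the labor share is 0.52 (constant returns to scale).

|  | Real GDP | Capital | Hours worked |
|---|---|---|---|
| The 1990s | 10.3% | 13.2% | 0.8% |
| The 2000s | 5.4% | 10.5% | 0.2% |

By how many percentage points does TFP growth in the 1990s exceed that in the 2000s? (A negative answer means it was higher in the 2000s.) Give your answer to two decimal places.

Labor's share = 1 − 0.48 = 0.52.
The 1990s: TFP = 10.3 − 6.336 − 0.416 = 3.548%.
The 2000s: TFP = 5.4 − 5.04 − 0.104 = 0.256%.
Difference = 3.548 − (0.256) = 3.292 pp.

3.29 percentage points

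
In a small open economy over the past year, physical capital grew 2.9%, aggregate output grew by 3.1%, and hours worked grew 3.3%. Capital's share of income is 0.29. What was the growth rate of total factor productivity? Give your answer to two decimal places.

Labor's share = 1 − 0.29 = 0.71.
Physical capital: 0.29 × 2.9 = 0.841 pp.
Hours worked: 0.71 × 3.3 = 2.343 pp.
TFP growth = 3.1 − 3.184 = -0.084%.

-0.08%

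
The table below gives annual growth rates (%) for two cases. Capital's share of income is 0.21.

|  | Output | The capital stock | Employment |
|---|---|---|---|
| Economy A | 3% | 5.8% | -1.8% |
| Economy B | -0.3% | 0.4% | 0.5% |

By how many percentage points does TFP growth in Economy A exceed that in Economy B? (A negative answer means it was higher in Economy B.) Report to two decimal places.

Labor's share = 1 − 0.21 = 0.79.
Economy A: TFP = 3 − 1.218 + 1.422 = 3.204%.
Economy B: TFP = -0.3 − 0.084 − 0.395 = -0.779%.
Difference = 3.204 − (-0.779) = 3.983 pp.

3.98 percentage points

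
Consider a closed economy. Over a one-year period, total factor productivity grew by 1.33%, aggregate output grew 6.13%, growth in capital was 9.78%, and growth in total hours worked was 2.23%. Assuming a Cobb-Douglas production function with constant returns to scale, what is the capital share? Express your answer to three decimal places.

gY = gA + α·gK + (1−α)·gL, so gY − gA − gL = α(gK − gL).
6.13 − 1.33 − 2.23 = α × (9.78 − 2.23).
2.57 = 7.55 α, so α = 0.3404.

0.340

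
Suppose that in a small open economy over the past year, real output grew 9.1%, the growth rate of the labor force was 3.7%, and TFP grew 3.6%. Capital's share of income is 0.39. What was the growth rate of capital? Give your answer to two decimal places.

Labor's share = 1 − 0.39 = 0.61.
gY = gA + 0.61×3.7 + 0.39×g.
0.39×g = 9.1 − 3.6 − 2.257 = 3.243.
g = 3.243 / 0.39 = 8.3154%.

Capital growth was 8.32%.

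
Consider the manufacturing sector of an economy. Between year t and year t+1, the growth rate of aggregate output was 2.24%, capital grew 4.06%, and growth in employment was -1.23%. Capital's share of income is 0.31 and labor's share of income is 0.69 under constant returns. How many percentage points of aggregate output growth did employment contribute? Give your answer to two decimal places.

Labor's share = 1 − 0.31 = 0.69.
Contribution = share × growth = 0.69 × (-1.23) = -0.8487 pp.

-0.85 percentage points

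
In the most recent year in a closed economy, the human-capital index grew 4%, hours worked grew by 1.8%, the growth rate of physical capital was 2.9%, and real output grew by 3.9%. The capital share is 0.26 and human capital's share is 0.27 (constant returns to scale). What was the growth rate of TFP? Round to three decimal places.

Labor's share = 1 − 0.26 − 0.27 = 0.47.
Physical capital: 0.26 × 2.9 = 0.754 pp.
The human-capital index: 0.27 × 4 = 1.08 pp.
Hours worked: 0.47 × 1.8 = 0.846 pp.
TFP growth = 3.9 − 2.68 = 1.22%.

1.220%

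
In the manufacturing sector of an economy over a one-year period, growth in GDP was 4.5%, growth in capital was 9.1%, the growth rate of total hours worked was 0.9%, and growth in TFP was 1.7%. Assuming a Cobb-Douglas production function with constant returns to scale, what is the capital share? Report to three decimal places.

gY = gA + α·gK + (1−α)·gL, so gY − gA − gL = α(gK − gL).
4.5 − 1.7 − 0.9 = α × (9.1 − 0.9).
1.9 = 8.2 α, so α = 0.23171.

The capital share is 0.232.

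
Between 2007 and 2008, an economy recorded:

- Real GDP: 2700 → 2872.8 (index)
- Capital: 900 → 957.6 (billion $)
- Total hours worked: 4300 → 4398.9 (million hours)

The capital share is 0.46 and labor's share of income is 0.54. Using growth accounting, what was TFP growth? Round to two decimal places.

2.21%

Real GDP growth = (2872.8 − 2700) / 2700 = 6.4%.
Capital growth = (957.6 − 900) / 900 = 6.4%.
Total hours worked growth = (4398.9 − 4300) / 4300 = 2.3%.
Labor's share = 1 − 0.46 = 0.54.
Capital: 0.46 × 6.4 = 2.944 pp.
Total hours worked: 0.54 × 2.3 = 1.242 pp.
TFP growth = 6.4 − 4.186 = 2.214%.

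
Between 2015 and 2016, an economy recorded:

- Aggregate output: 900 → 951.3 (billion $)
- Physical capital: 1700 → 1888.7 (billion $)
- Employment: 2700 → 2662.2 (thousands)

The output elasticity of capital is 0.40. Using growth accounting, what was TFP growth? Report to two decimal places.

Aggregate output growth = (951.3 − 900) / 900 = 5.7%.
Physical capital growth = (1888.7 − 1700) / 1700 = 11.1%.
Employment growth = (2662.2 − 2700) / 2700 = -1.4%.
Labor's share = 1 − 0.4 = 0.6.
Physical capital: 0.4 × 11.1 = 4.44 pp.
Employment: 0.6 × (-1.4) = -0.84 pp.
TFP growth = 5.7 − 3.6 = 2.1%.

2.10%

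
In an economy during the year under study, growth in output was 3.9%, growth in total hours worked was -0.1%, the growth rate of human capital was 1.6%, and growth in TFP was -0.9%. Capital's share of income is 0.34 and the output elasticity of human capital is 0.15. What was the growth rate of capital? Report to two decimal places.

13.56%

Labor's share = 1 − 0.34 − 0.15 = 0.51.
gY = gA + 0.15×1.6 + 0.51×(-0.1) + 0.34×g.
0.34×g = 3.9 + 0.9 − 0.189 = 4.611.
g = 4.611 / 0.34 = 13.5618%.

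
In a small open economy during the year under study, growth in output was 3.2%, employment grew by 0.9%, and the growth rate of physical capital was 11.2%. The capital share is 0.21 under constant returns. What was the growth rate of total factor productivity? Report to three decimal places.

Labor's share = 1 − 0.21 = 0.79.
Physical capital: 0.21 × 11.2 = 2.352 pp.
Employment: 0.79 × 0.9 = 0.711 pp.
TFP growth = 3.2 − 3.063 = 0.137%.

Total factor productivity grew 0.137%.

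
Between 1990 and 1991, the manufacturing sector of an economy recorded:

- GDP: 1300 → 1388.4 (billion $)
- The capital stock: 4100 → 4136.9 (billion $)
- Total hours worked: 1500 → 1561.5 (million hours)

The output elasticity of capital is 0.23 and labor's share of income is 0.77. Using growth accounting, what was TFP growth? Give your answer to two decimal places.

3.44%

GDP growth = (1388.4 − 1300) / 1300 = 6.8%.
The capital stock growth = (4136.9 − 4100) / 4100 = 0.9%.
Total hours worked growth = (1561.5 − 1500) / 1500 = 4.1%.
Labor's share = 1 − 0.23 = 0.77.
The capital stock: 0.23 × 0.9 = 0.207 pp.
Total hours worked: 0.77 × 4.1 = 3.157 pp.
TFP growth = 6.8 − 3.364 = 3.436%.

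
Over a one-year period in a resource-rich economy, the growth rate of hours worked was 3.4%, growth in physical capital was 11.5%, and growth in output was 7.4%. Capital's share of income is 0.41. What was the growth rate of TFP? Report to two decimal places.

Labor's share = 1 − 0.41 = 0.59.
Physical capital: 0.41 × 11.5 = 4.715 pp.
Hours worked: 0.59 × 3.4 = 2.006 pp.
TFP growth = 7.4 − 6.721 = 0.679%.

0.68%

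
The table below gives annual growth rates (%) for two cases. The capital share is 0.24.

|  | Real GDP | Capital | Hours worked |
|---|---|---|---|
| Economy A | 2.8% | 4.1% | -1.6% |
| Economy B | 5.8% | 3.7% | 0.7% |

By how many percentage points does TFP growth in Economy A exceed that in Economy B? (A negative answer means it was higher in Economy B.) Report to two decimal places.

Labor's share = 1 − 0.24 = 0.76.
Economy A: TFP = 2.8 − 0.984 + 1.216 = 3.032%.
Economy B: TFP = 5.8 − 0.888 − 0.532 = 4.38%.
Difference = 3.032 − (4.38) = -1.348 pp.

-1.35 percentage points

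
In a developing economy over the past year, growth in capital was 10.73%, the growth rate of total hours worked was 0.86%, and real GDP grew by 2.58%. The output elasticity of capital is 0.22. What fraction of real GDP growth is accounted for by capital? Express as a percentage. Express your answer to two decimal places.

Capital accounted for 91.50% of growth.

Capital contributed 0.22 × 10.73 = 2.3606 pp.
Share of growth = 2.3606 / 2.58 × 100 = 91.4961%.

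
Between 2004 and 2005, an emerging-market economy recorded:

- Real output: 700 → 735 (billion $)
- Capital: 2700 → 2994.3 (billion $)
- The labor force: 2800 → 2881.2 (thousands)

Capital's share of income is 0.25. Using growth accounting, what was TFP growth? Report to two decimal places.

Real output growth = (735 − 700) / 700 = 5%.
Capital growth = (2994.3 − 2700) / 2700 = 10.9%.
The labor force growth = (2881.2 − 2800) / 2800 = 2.9%.
Labor's share = 1 − 0.25 = 0.75.
Capital: 0.25 × 10.9 = 2.725 pp.
The labor force: 0.75 × 2.9 = 2.175 pp.
TFP growth = 5 − 4.9 = 0.1%.

0.10%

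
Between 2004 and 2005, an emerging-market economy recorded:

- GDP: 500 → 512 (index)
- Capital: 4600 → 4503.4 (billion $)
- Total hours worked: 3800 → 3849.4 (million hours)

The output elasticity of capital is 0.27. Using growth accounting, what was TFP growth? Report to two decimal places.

GDP growth = (512 − 500) / 500 = 2.4%.
Capital growth = (4503.4 − 4600) / 4600 = -2.1%.
Total hours worked growth = (3849.4 − 3800) / 3800 = 1.3%.
Labor's share = 1 − 0.27 = 0.73.
Capital: 0.27 × (-2.1) = -0.567 pp.
Total hours worked: 0.73 × 1.3 = 0.949 pp.
TFP growth = 2.4 − 0.382 = 2.018%.

TFP grew 2.02%.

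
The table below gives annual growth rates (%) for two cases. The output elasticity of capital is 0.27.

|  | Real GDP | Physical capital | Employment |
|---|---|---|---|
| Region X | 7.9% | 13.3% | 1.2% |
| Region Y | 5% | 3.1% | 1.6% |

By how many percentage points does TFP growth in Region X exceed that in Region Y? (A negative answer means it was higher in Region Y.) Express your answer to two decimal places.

Labor's share = 1 − 0.27 = 0.73.
Region X: TFP = 7.9 − 3.591 − 0.876 = 3.433%.
Region Y: TFP = 5 − 0.837 − 1.168 = 2.995%.
Difference = 3.433 − (2.995) = 0.438 pp.

0.44 percentage points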